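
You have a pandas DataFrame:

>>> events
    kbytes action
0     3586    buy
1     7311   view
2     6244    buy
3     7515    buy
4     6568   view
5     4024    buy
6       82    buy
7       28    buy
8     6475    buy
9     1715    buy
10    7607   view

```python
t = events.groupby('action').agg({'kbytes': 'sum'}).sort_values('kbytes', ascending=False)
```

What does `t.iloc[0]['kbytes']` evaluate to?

group by action, sum of kbytes:
        kbytes
action        
buy      29669
view     21486
sort by kbytes descending:
        kbytes
action        
buy      29669
view     21486
value at position 0, column 'kbytes' → 29669

29669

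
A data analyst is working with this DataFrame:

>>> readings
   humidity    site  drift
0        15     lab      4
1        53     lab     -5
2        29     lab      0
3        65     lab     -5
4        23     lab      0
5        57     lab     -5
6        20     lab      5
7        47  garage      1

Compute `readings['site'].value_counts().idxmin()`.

garage

value_counts of site:
site
lab       7
garage    1
Name: count, dtype: int64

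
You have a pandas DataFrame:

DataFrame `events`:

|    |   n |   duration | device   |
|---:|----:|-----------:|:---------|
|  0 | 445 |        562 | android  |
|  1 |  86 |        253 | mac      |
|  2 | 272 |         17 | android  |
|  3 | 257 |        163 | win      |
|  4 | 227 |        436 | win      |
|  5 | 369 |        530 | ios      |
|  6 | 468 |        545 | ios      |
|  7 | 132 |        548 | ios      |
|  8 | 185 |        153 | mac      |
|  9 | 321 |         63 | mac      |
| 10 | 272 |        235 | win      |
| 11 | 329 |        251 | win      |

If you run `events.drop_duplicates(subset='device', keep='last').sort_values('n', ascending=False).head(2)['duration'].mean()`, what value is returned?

drop duplicate device (keep=last):
      n  duration   device
2   272        17  android
7   132       548      ios
9   321        63      mac
11  329       251      win
sort by n descending:
      n  duration   device
11  329       251      win
9   321        63      mac
2   272        17  android
7   132       548      ios
take first 2 rows:
      n  duration device
11  329       251    win
9   321        63    mac
Hence 157.0.

157.0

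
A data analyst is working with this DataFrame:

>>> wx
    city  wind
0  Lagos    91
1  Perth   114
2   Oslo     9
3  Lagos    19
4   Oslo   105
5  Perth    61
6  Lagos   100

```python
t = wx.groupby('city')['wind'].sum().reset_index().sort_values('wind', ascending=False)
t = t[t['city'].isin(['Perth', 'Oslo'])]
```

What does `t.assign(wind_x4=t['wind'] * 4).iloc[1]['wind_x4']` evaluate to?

456

group by city, sum of wind:
city
Lagos    210
Oslo     114
Perth    175
Name: wind, dtype: int64
reset_index():
    city  wind
0  Lagos   210
1   Oslo   114
2  Perth   175
sort by wind descending:
    city  wind
0  Lagos   210
2  Perth   175
1   Oslo   114
filter rows where city in ['Perth', 'Oslo']:
    city  wind
2  Perth   175
1   Oslo   114
add column wind_x4 = t['wind'] * 4:
    city  wind  wind_x4
2  Perth   175      700
1   Oslo   114      456
Then the value at position 1, column 'wind_x4': 456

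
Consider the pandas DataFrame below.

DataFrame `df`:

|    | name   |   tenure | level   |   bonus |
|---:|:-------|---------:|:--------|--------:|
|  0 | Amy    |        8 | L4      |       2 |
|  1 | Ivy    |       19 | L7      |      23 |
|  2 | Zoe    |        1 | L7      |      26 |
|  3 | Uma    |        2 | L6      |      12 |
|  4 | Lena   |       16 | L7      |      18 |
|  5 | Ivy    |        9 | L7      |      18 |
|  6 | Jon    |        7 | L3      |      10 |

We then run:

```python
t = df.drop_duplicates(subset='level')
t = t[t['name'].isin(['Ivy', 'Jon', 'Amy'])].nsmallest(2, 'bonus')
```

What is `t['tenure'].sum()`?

drop duplicate level (keep=first):
  name  tenure level  bonus
0  Amy       8    L4      2
1  Ivy      19    L7     23
3  Uma       2    L6     12
6  Jon       7    L3     10
filter rows where name in ['Ivy', 'Jon', 'Amy']:
  name  tenure level  bonus
0  Amy       8    L4      2
1  Ivy      19    L7     23
6  Jon       7    L3     10
take 2 rows with smallest bonus:
  name  tenure level  bonus
0  Amy       8    L4      2
6  Jon       7    L3     10
Finally, sum of column 'tenure' = 15.

15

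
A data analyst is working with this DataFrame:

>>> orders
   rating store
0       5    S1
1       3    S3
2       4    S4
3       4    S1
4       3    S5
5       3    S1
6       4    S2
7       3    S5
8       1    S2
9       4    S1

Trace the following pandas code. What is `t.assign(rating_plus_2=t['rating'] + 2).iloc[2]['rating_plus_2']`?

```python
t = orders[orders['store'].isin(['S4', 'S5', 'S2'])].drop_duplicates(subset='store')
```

filter rows where store in ['S4', 'S5', 'S2']:
   rating store
2       4    S4
4       3    S5
6       4    S2
7       3    S5
8       1    S2
drop duplicate store (keep=first):
   rating store
2       4    S4
4       3    S5
6       4    S2
add column rating_plus_2 = t['rating'] + 2:
   rating store  rating_plus_2
2       4    S4              6
4       3    S5              5
6       4    S2              6
Reading off the value at position 2, column 'rating_plus_2', we get 6.

6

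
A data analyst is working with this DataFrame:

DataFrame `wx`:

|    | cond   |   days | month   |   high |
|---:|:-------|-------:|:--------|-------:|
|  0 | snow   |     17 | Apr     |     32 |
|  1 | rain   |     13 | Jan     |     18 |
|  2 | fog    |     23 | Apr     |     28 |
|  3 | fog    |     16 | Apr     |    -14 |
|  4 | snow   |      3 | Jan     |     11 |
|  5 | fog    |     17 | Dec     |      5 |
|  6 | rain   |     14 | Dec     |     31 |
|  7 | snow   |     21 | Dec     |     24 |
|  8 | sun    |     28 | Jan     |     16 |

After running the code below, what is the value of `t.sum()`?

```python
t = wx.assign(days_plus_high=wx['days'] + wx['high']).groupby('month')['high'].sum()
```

add column days_plus_high = wx['days'] + wx['high']:
   cond  days month  high  days_plus_high
0  snow    17   Apr    32              49
1  rain    13   Jan    18              31
2   fog    23   Apr    28              51
3   fog    16   Apr   -14               2
4  snow     3   Jan    11              14
5   fog    17   Dec     5              22
6  rain    14   Dec    31              45
7  snow    21   Dec    24              45
8   sun    28   Jan    16              44
group by month, sum of high:
month
Apr    46
Dec    60
Jan    45
Name: high, dtype: int64
Then the sum of the resulting series: 151

151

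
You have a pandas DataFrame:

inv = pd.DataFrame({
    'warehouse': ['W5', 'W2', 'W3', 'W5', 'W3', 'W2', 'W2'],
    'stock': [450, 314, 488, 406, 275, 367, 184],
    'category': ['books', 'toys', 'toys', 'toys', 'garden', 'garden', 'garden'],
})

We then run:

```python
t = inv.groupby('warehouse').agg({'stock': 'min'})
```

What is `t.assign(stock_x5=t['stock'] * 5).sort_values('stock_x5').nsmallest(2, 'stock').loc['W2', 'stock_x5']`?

920

group by warehouse, min of stock:
           stock
warehouse       
W2           184
W3           275
W5           406
add column stock_x5 = t['stock'] * 5:
           stock  stock_x5
warehouse                 
W2           184       920
W3           275      1375
W5           406      2030
sort by stock_x5:
           stock  stock_x5
warehouse                 
W2           184       920
W3           275      1375
W5           406      2030
take 2 rows with smallest stock:
           stock  stock_x5
warehouse                 
W2           184       920
W3           275      1375
value at row 'W2', column 'stock_x5' → 920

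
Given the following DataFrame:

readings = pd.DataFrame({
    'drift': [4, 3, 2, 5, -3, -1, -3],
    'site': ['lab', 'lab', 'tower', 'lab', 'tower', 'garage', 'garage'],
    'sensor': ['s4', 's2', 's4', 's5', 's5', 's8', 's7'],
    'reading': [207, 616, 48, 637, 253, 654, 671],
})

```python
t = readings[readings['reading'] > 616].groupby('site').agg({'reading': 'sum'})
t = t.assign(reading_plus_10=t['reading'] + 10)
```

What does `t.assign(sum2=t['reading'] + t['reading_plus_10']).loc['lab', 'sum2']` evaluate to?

1284

filter rows where reading > 616:
   drift    site sensor  reading
3      5     lab     s5      637
5     -1  garage     s8      654
6     -3  garage     s7      671
group by site, sum of reading:
        reading
site           
garage     1325
lab         637
add column reading_plus_10 = t['reading'] + 10:
        reading  reading_plus_10
site                            
garage     1325             1335
lab         637              647
add column sum2 = t['reading'] + t['reading_plus_10']:
        reading  reading_plus_10  sum2
site                                  
garage     1325             1335  2660
lab         637              647  1284
The value at row 'lab', column 'sum2' is 1284.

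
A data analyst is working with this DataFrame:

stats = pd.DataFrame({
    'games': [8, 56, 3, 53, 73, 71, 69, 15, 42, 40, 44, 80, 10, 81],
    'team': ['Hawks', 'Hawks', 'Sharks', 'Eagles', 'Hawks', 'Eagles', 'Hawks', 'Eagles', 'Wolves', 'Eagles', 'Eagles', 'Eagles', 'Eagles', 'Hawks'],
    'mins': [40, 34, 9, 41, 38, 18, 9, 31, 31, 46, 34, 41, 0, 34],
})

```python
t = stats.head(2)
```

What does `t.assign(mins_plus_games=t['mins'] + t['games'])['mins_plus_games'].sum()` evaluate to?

138

take first 2 rows:
   games   team  mins
0      8  Hawks    40
1     56  Hawks    34
add column mins_plus_games = t['mins'] + t['games']:
   games   team  mins  mins_plus_games
0      8  Hawks    40               48
1     56  Hawks    34               90
The sum of column 'mins_plus_games' is 138.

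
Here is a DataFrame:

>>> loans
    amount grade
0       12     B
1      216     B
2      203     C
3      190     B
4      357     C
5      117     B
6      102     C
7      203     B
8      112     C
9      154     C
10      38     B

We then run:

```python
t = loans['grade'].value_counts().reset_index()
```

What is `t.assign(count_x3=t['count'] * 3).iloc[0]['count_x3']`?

value_counts of grade:
grade
B    6
C    5
Name: count, dtype: int64
reset_index():
  grade  count
0     B      6
1     C      5
add column count_x3 = t['count'] * 3:
  grade  count  count_x3
0     B      6        18
1     C      5        15

18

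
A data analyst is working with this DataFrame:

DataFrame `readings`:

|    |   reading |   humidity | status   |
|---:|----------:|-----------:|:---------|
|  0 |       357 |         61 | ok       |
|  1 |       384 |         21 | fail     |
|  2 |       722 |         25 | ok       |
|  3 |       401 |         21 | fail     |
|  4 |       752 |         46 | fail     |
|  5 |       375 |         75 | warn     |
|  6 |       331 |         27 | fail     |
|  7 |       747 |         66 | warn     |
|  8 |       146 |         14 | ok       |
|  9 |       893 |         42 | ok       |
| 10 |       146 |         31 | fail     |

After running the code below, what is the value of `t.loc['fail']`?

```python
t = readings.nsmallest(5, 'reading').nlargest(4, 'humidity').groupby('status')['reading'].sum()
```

477

take 5 rows with smallest reading:
    reading  humidity status
8       146        14     ok
10      146        31   fail
6       331        27   fail
0       357        61     ok
5       375        75   warn
take 4 rows with largest humidity:
    reading  humidity status
5       375        75   warn
0       357        61     ok
10      146        31   fail
6       331        27   fail
group by status, sum of reading:
status
fail    477
ok      357
warn    375
Name: reading, dtype: int64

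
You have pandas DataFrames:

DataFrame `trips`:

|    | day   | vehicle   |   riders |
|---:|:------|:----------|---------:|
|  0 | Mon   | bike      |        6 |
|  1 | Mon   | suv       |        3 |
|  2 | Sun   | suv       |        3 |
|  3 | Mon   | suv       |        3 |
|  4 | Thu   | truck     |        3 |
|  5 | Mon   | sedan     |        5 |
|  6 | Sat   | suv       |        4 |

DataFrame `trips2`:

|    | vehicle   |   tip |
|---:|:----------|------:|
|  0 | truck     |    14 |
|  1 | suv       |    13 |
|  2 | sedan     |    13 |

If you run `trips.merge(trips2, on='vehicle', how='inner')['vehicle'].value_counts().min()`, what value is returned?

merge on 'vehicle' (how='inner') → 6 rows:
   day vehicle  riders  tip
0  Mon     suv       3   13
1  Sun     suv       3   13
2  Mon     suv       3   13
3  Thu   truck       3   14
4  Mon   sedan       5   13
5  Sat     suv       4   13
value_counts of vehicle:
vehicle
suv      4
truck    1
sedan    1
Name: count, dtype: int64

1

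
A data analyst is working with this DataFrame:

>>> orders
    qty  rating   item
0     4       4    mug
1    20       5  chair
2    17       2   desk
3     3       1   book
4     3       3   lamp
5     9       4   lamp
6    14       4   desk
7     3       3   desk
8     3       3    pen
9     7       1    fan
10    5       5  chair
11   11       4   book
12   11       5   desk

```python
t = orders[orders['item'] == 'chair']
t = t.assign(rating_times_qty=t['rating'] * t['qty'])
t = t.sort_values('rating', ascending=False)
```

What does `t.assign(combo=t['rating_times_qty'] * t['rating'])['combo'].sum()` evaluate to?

filter rows where item == 'chair':
    qty  rating   item
1    20       5  chair
10    5       5  chair
add column rating_times_qty = t['rating'] * t['qty']:
    qty  rating   item  rating_times_qty
1    20       5  chair               100
10    5       5  chair                25
sort by rating descending:
    qty  rating   item  rating_times_qty
1    20       5  chair               100
10    5       5  chair                25
add column combo = t['rating_times_qty'] * t['rating']:
    qty  rating   item  rating_times_qty  combo
1    20       5  chair               100    500
10    5       5  chair                25    125

625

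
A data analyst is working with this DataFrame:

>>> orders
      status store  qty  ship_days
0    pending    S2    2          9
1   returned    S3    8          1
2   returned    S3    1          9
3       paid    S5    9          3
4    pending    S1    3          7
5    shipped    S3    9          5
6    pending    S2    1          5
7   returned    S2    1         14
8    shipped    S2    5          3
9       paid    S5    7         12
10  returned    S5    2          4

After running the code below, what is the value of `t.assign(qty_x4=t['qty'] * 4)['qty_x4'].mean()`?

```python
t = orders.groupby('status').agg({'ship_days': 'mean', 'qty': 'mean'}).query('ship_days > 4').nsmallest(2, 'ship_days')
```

group by status: mean(ship_days), mean(qty):
          ship_days  qty
status                  
paid            7.5  8.0
pending         7.0  2.0
returned        7.0  3.0
shipped         4.0  7.0
filter rows where ship_days > 4:
          ship_days  qty
status                  
paid            7.5  8.0
pending         7.0  2.0
returned        7.0  3.0
take 2 rows with smallest ship_days:
          ship_days  qty
status                  
pending         7.0  2.0
returned        7.0  3.0
add column qty_x4 = t['qty'] * 4:
          ship_days  qty  qty_x4
status                          
pending         7.0  2.0     8.0
returned        7.0  3.0    12.0
Reading off the mean of column 'qty_x4', we get 10.0.

10.0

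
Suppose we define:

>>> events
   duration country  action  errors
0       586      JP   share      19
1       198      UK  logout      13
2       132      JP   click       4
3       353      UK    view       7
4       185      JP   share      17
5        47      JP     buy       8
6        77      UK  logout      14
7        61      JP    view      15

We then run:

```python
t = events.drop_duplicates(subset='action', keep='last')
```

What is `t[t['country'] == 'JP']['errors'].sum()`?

drop duplicate action (keep=last):
   duration country  action  errors
2       132      JP   click       4
4       185      JP   share      17
5        47      JP     buy       8
6        77      UK  logout      14
7        61      JP    view      15
filter rows where country == 'JP':
   duration country action  errors
2       132      JP  click       4
4       185      JP  share      17
5        47      JP    buy       8
7        61      JP   view      15

44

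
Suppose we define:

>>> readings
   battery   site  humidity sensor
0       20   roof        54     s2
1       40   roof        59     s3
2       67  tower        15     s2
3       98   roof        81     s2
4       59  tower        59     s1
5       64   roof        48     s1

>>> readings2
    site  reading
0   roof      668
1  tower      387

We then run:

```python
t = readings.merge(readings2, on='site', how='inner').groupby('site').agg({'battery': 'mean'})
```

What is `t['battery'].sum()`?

merge on 'site' (how='inner') → 6 rows:
   battery   site  humidity sensor  reading
0       20   roof        54     s2      668
1       40   roof        59     s3      668
2       67  tower        15     s2      387
3       98   roof        81     s2      668
4       59  tower        59     s1      387
5       64   roof        48     s1      668
group by site, mean of battery:
       battery
site          
roof      55.5
tower     63.0

118.5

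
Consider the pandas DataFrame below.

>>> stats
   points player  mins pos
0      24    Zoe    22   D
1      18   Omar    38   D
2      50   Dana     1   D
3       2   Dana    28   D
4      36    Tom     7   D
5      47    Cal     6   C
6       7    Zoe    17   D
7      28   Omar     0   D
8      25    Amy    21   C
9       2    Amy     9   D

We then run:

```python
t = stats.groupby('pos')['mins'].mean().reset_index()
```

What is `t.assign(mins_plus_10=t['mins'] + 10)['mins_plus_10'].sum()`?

48.75

group by pos, mean of mins:
pos
C    13.50
D    15.25
Name: mins, dtype: float64
reset_index():
  pos   mins
0   C  13.50
1   D  15.25
add column mins_plus_10 = t['mins'] + 10:
  pos   mins  mins_plus_10
0   C  13.50         23.50
1   D  15.25         25.25
Finally, sum of column 'mins_plus_10' = 48.75.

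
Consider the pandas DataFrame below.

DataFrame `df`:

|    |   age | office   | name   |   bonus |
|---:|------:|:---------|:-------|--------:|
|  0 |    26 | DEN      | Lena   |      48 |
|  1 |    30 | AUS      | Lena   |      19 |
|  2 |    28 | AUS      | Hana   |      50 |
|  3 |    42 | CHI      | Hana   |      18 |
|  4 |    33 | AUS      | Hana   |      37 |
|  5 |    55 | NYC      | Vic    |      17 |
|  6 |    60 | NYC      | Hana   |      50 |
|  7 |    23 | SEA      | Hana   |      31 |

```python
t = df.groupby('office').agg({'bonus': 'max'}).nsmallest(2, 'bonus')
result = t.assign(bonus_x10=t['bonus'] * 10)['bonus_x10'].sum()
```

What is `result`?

group by office, max of bonus:
        bonus
office       
AUS        50
CHI        18
DEN        48
NYC        50
SEA        31
take 2 rows with smallest bonus:
        bonus
office       
CHI        18
SEA        31
add column bonus_x10 = t['bonus'] * 10:
        bonus  bonus_x10
office                  
CHI        18        180
SEA        31        310
The sum of column 'bonus_x10' is 490.

490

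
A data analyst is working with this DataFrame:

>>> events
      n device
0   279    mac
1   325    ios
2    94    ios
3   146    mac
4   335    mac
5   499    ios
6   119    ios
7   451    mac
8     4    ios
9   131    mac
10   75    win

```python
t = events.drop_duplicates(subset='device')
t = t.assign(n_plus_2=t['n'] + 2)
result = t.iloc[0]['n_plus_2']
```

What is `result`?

281

drop duplicate device (keep=first):
      n device
0   279    mac
1   325    ios
10   75    win
add column n_plus_2 = t['n'] + 2:
      n device  n_plus_2
0   279    mac       281
1   325    ios       327
10   75    win        77
So iloc[0]['n_plus_2'] = 281.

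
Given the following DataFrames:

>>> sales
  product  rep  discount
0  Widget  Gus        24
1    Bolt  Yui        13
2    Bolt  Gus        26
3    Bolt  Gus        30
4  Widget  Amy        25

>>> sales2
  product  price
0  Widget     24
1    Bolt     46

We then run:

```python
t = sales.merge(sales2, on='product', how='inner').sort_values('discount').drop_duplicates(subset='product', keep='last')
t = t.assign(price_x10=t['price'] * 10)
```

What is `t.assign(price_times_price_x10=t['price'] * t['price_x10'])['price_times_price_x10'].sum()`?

26920

merge on 'product' (how='inner') → 5 rows:
  product  rep  discount  price
0  Widget  Gus        24     24
1    Bolt  Yui        13     46
2    Bolt  Gus        26     46
3    Bolt  Gus        30     46
4  Widget  Amy        25     24
sort by discount:
  product  rep  discount  price
1    Bolt  Yui        13     46
0  Widget  Gus        24     24
4  Widget  Amy        25     24
2    Bolt  Gus        26     46
3    Bolt  Gus        30     46
drop duplicate product (keep=last):
  product  rep  discount  price
4  Widget  Amy        25     24
3    Bolt  Gus        30     46
add column price_x10 = t['price'] * 10:
  product  rep  discount  price  price_x10
4  Widget  Amy        25     24        240
3    Bolt  Gus        30     46        460
add column price_times_price_x10 = t['price'] * t['price_x10']:
  product  rep  discount  price  price_x10  price_times_price_x10
4  Widget  Amy        25     24        240                   5760
3    Bolt  Gus        30     46        460                  21160
Taking the sum of column 'price_times_price_x10' gives 26920.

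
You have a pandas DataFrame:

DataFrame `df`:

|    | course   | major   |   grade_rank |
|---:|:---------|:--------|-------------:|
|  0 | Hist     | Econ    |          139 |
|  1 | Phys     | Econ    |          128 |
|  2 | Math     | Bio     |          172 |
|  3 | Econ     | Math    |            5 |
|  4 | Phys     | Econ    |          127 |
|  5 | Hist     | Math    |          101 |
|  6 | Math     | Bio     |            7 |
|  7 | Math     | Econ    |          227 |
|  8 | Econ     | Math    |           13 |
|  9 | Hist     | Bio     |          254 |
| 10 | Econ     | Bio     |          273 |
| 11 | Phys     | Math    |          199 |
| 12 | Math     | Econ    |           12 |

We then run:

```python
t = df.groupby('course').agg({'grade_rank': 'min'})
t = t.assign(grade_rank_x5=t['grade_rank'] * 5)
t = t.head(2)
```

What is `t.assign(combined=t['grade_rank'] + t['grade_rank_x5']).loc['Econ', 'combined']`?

group by course, min of grade_rank:
        grade_rank
course            
Econ             5
Hist           101
Math             7
Phys           127
add column grade_rank_x5 = t['grade_rank'] * 5:
        grade_rank  grade_rank_x5
course                           
Econ             5             25
Hist           101            505
Math             7             35
Phys           127            635
take first 2 rows:
        grade_rank  grade_rank_x5
course                           
Econ             5             25
Hist           101            505
add column combined = t['grade_rank'] + t['grade_rank_x5']:
        grade_rank  grade_rank_x5  combined
course                                     
Econ             5             25        30
Hist           101            505       606

30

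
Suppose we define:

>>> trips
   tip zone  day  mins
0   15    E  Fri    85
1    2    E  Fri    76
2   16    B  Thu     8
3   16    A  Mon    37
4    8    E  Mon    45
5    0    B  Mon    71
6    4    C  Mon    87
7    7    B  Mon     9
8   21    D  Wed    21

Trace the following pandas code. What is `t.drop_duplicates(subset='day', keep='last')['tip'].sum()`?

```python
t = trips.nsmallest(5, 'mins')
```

take 5 rows with smallest mins:
   tip zone  day  mins
2   16    B  Thu     8
7    7    B  Mon     9
8   21    D  Wed    21
3   16    A  Mon    37
4    8    E  Mon    45
drop duplicate day (keep=last):
   tip zone  day  mins
2   16    B  Thu     8
8   21    D  Wed    21
4    8    E  Mon    45
Then the sum of column 'tip': 45

45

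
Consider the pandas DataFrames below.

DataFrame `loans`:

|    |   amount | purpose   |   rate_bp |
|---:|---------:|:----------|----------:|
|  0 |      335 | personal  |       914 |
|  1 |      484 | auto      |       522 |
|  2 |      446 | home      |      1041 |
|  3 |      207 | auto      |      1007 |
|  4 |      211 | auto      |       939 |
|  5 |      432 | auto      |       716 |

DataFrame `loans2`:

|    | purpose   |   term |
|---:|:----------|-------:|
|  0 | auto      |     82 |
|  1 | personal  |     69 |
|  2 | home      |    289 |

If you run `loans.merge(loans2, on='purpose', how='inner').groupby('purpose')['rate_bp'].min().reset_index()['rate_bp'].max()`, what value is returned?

1041

merge on 'purpose' (how='inner') → 6 rows:
   amount   purpose  rate_bp  term
0     335  personal      914    69
1     484      auto      522    82
2     446      home     1041   289
3     207      auto     1007    82
4     211      auto      939    82
5     432      auto      716    82
group by purpose, min of rate_bp:
purpose
auto         522
home        1041
personal     914
Name: rate_bp, dtype: int64
reset_index():
    purpose  rate_bp
0      auto      522
1      home     1041
2  personal      914
So max() = 1041.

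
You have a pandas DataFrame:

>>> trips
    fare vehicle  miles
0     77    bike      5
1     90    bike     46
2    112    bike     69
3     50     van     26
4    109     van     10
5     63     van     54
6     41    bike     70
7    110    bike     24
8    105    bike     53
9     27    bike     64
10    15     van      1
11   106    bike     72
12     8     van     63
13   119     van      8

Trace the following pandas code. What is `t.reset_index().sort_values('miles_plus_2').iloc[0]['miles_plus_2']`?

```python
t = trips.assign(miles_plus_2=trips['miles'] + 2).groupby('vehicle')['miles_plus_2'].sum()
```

174

add column miles_plus_2 = trips['miles'] + 2:
    fare vehicle  miles  miles_plus_2
0     77    bike      5             7
1     90    bike     46            48
2    112    bike     69            71
3     50     van     26            28
4    109     van     10            12
5     63     van     54            56
6     41    bike     70            72
7    110    bike     24            26
8    105    bike     53            55
9     27    bike     64            66
10    15     van      1             3
11   106    bike     72            74
12     8     van     63            65
13   119     van      8            10
group by vehicle, sum of miles_plus_2:
vehicle
bike    419
van     174
Name: miles_plus_2, dtype: int64
reset_index():
  vehicle  miles_plus_2
0    bike           419
1     van           174
sort by miles_plus_2:
  vehicle  miles_plus_2
1     van           174
0    bike           419
Taking the value at position 0, column 'miles_plus_2' gives 174.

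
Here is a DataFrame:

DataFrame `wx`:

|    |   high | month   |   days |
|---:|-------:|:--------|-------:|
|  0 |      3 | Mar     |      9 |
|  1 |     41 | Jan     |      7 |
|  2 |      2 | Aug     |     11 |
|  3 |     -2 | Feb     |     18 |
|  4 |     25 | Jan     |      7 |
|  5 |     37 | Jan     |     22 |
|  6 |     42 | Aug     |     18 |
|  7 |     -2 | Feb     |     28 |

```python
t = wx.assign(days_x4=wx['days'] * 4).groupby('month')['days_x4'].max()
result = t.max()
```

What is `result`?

112

add column days_x4 = wx['days'] * 4:
   high month  days  days_x4
0     3   Mar     9       36
1    41   Jan     7       28
2     2   Aug    11       44
3    -2   Feb    18       72
4    25   Jan     7       28
5    37   Jan    22       88
6    42   Aug    18       72
7    -2   Feb    28      112
group by month, max of days_x4:
month
Aug     72
Feb    112
Jan     88
Mar     36
Name: days_x4, dtype: int64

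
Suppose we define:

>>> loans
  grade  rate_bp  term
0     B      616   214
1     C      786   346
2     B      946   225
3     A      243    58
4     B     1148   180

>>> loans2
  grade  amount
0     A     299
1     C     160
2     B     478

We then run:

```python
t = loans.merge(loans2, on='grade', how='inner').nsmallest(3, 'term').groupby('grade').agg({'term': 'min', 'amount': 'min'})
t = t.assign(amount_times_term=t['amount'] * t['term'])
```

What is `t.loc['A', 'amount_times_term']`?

merge on 'grade' (how='inner') → 5 rows:
  grade  rate_bp  term  amount
0     B      616   214     478
1     C      786   346     160
2     B      946   225     478
3     A      243    58     299
4     B     1148   180     478
take 3 rows with smallest term:
  grade  rate_bp  term  amount
3     A      243    58     299
4     B     1148   180     478
0     B      616   214     478
group by grade: min(term), min(amount):
       term  amount
grade              
A        58     299
B       180     478
add column amount_times_term = t['amount'] * t['term']:
       term  amount  amount_times_term
grade                                 
A        58     299              17342
B       180     478              86040
Finally, value at row 'A', column 'amount_times_term' = 17342.

17342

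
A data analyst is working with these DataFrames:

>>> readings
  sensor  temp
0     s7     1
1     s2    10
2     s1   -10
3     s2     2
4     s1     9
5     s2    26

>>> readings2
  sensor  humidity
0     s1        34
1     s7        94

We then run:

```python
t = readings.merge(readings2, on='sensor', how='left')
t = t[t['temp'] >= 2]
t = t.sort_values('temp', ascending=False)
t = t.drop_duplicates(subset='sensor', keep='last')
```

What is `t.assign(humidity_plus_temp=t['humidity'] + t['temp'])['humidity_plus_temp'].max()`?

merge on 'sensor' (how='left') → 6 rows:
  sensor  temp  humidity
0     s7     1      94.0
1     s2    10       NaN
2     s1   -10      34.0
3     s2     2       NaN
4     s1     9      34.0
5     s2    26       NaN
filter rows where temp >= 2:
  sensor  temp  humidity
1     s2    10       NaN
3     s2     2       NaN
4     s1     9      34.0
5     s2    26       NaN
sort by temp descending:
  sensor  temp  humidity
5     s2    26       NaN
1     s2    10       NaN
4     s1     9      34.0
3     s2     2       NaN
drop duplicate sensor (keep=last):
  sensor  temp  humidity
4     s1     9      34.0
3     s2     2       NaN
add column humidity_plus_temp = t['humidity'] + t['temp']:
  sensor  temp  humidity  humidity_plus_temp
4     s1     9      34.0                43.0
3     s2     2       NaN                 NaN

43.0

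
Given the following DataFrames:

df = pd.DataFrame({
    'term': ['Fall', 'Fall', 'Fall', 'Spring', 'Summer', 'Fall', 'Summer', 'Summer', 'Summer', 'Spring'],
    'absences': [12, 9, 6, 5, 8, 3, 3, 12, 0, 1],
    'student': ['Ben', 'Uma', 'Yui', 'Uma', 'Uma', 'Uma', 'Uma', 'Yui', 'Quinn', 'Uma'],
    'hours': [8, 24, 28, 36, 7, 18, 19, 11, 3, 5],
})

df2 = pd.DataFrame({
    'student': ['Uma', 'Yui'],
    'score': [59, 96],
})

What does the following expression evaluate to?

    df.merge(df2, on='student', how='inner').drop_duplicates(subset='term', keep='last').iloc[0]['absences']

3

merge on 'student' (how='inner') → 8 rows:
     term  absences student  hours  score
0    Fall         9     Uma     24     59
1    Fall         6     Yui     28     96
2  Spring         5     Uma     36     59
3  Summer         8     Uma      7     59
4    Fall         3     Uma     18     59
5  Summer         3     Uma     19     59
6  Summer        12     Yui     11     96
7  Spring         1     Uma      5     59
drop duplicate term (keep=last):
     term  absences student  hours  score
4    Fall         3     Uma     18     59
6  Summer        12     Yui     11     96
7  Spring         1     Uma      5     59
Reading off the value at position 0, column 'absences', we get 3.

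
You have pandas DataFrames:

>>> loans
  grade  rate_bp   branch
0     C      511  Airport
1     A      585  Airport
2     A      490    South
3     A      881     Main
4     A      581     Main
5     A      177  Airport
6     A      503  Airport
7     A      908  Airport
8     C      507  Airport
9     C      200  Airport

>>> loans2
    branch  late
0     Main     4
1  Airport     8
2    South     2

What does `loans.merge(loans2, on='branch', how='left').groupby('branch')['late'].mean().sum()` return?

14.0

merge on 'branch' (how='left') → 10 rows:
  grade  rate_bp   branch  late
0     C      511  Airport     8
1     A      585  Airport     8
2     A      490    South     2
3     A      881     Main     4
4     A      581     Main     4
5     A      177  Airport     8
6     A      503  Airport     8
7     A      908  Airport     8
8     C      507  Airport     8
9     C      200  Airport     8
group by branch, mean of late:
branch
Airport    8.0
Main       4.0
South      2.0
Name: late, dtype: float64
Hence 14.0.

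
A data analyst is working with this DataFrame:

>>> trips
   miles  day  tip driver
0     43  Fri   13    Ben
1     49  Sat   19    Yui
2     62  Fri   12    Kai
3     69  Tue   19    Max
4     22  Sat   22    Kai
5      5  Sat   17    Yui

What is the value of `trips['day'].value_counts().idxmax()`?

value_counts of day:
day
Sat    3
Fri    2
Tue    1
Name: count, dtype: int64

Sat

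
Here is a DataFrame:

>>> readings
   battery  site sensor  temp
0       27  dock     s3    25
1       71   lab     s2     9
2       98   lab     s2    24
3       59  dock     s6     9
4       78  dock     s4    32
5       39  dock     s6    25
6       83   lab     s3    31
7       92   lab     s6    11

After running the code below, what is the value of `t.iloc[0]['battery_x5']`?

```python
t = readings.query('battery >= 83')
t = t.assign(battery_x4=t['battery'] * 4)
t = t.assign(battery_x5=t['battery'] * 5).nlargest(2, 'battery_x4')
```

490

filter rows where battery >= 83:
   battery site sensor  temp
2       98  lab     s2    24
6       83  lab     s3    31
7       92  lab     s6    11
add column battery_x4 = t['battery'] * 4:
   battery site sensor  temp  battery_x4
2       98  lab     s2    24         392
6       83  lab     s3    31         332
7       92  lab     s6    11         368
add column battery_x5 = t['battery'] * 5:
   battery site sensor  temp  battery_x4  battery_x5
2       98  lab     s2    24         392         490
6       83  lab     s3    31         332         415
7       92  lab     s6    11         368         460
take 2 rows with largest battery_x4:
   battery site sensor  temp  battery_x4  battery_x5
2       98  lab     s2    24         392         490
7       92  lab     s6    11         368         460
Then the value at position 0, column 'battery_x5': 490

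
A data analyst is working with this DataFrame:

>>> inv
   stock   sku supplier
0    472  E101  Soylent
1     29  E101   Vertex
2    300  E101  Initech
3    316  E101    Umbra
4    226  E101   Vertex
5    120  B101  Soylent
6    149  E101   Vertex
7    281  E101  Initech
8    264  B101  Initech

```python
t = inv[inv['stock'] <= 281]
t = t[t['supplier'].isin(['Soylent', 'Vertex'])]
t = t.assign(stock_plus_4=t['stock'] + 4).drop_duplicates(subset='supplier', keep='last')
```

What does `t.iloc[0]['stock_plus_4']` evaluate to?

124

filter rows where stock <= 281:
   stock   sku supplier
1     29  E101   Vertex
4    226  E101   Vertex
5    120  B101  Soylent
6    149  E101   Vertex
7    281  E101  Initech
8    264  B101  Initech
filter rows where supplier in ['Soylent', 'Vertex']:
   stock   sku supplier
1     29  E101   Vertex
4    226  E101   Vertex
5    120  B101  Soylent
6    149  E101   Vertex
add column stock_plus_4 = t['stock'] + 4:
   stock   sku supplier  stock_plus_4
1     29  E101   Vertex            33
4    226  E101   Vertex           230
5    120  B101  Soylent           124
6    149  E101   Vertex           153
drop duplicate supplier (keep=last):
   stock   sku supplier  stock_plus_4
5    120  B101  Soylent           124
6    149  E101   Vertex           153
Hence 124.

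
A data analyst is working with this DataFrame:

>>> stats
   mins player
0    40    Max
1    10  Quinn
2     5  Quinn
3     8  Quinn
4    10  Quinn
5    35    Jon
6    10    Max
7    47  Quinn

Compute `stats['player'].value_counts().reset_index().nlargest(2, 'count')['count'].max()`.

5

value_counts of player:
player
Quinn    5
Max      2
Jon      1
Name: count, dtype: int64
reset_index():
  player  count
0  Quinn      5
1    Max      2
2    Jon      1
take 2 rows with largest count:
  player  count
0  Quinn      5
1    Max      2
Then the max of column 'count': 5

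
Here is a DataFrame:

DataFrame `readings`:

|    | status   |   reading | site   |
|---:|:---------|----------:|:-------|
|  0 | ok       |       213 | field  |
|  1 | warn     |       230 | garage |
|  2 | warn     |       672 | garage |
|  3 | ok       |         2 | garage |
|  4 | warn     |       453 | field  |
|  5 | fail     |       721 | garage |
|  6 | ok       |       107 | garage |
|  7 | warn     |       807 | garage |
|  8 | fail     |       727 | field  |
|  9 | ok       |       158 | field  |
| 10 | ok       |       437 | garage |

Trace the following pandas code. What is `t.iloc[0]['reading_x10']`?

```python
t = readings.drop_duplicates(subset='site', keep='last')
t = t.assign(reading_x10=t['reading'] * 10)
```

drop duplicate site (keep=last):
   status  reading    site
9      ok      158   field
10     ok      437  garage
add column reading_x10 = t['reading'] * 10:
   status  reading    site  reading_x10
9      ok      158   field         1580
10     ok      437  garage         4370

1580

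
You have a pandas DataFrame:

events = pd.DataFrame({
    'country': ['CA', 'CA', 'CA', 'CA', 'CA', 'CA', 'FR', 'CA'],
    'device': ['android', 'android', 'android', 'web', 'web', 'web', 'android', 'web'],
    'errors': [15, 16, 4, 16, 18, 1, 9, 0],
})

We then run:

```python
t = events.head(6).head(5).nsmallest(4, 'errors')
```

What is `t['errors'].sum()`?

take first 6 rows:
  country   device  errors
0      CA  android      15
1      CA  android      16
2      CA  android       4
3      CA      web      16
4      CA      web      18
5      CA      web       1
take first 5 rows:
  country   device  errors
0      CA  android      15
1      CA  android      16
2      CA  android       4
3      CA      web      16
4      CA      web      18
take 4 rows with smallest errors:
  country   device  errors
2      CA  android       4
0      CA  android      15
1      CA  android      16
3      CA      web      16

51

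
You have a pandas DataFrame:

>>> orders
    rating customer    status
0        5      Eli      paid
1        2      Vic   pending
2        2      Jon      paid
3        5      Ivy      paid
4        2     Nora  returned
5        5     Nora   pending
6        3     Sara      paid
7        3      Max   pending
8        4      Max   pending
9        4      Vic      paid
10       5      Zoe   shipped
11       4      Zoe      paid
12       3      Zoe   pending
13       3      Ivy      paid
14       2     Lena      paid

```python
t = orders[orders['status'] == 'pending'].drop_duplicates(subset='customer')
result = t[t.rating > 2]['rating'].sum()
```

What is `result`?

11

filter rows where status == 'pending':
    rating customer   status
1        2      Vic  pending
5        5     Nora  pending
7        3      Max  pending
8        4      Max  pending
12       3      Zoe  pending
drop duplicate customer (keep=first):
    rating customer   status
1        2      Vic  pending
5        5     Nora  pending
7        3      Max  pending
12       3      Zoe  pending
filter rows where rating > 2:
    rating customer   status
5        5     Nora  pending
7        3      Max  pending
12       3      Zoe  pending
Taking the sum of column 'rating' gives 11.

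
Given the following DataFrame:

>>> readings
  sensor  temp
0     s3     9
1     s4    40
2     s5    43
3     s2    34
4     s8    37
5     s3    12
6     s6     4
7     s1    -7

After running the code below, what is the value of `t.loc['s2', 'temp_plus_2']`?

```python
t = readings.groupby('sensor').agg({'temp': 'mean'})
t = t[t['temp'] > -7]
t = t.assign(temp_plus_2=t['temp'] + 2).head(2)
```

group by sensor, mean of temp:
        temp
sensor      
s1      -7.0
s2      34.0
s3      10.5
s4      40.0
s5      43.0
s6       4.0
s8      37.0
filter rows where temp > -7:
        temp
sensor      
s2      34.0
s3      10.5
s4      40.0
s5      43.0
s6       4.0
s8      37.0
add column temp_plus_2 = t['temp'] + 2:
        temp  temp_plus_2
sensor                   
s2      34.0         36.0
s3      10.5         12.5
s4      40.0         42.0
s5      43.0         45.0
s6       4.0          6.0
s8      37.0         39.0
take first 2 rows:
        temp  temp_plus_2
sensor                   
s2      34.0         36.0
s3      10.5         12.5
Finally, value at row 's2', column 'temp_plus_2' = 36.0.

36.0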